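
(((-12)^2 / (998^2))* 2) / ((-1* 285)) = -24 / 23655095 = -0.00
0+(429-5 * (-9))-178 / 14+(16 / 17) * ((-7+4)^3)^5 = -1607022691 / 119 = -13504392.36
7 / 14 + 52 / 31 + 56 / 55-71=-231213 / 3410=-67.80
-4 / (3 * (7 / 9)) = -12 / 7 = -1.71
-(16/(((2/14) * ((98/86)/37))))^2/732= -162001984/8967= -18066.46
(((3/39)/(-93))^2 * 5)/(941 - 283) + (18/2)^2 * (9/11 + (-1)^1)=-155809347821/10579647078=-14.73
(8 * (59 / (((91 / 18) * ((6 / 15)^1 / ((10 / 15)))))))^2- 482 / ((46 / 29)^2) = 210456523439 / 8761298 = 24021.16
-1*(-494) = 494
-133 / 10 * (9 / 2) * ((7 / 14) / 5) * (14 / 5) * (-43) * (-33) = -11889801 / 500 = -23779.60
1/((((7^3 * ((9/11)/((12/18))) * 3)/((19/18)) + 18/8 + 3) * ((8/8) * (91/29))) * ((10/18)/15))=218196/30472169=0.01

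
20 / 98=10 / 49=0.20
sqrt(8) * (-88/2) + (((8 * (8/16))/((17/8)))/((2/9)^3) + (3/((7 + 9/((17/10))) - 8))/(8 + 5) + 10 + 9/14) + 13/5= 208725861/1129310 - 88 * sqrt(2)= 60.38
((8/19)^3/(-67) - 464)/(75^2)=-213233104/2584985625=-0.08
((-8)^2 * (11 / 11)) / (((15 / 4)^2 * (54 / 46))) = 23552 / 6075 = 3.88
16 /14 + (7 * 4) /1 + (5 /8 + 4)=33.77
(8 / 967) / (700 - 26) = 4 / 325879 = 0.00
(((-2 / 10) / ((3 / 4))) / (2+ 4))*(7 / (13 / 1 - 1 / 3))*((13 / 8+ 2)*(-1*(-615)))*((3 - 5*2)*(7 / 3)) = 407827 / 456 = 894.36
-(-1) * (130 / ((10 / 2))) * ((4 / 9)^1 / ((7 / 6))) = 208 / 21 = 9.90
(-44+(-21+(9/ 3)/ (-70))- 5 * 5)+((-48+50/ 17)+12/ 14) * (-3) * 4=524049/ 1190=440.38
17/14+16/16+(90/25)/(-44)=821/385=2.13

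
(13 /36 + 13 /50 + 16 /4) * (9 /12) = 4159 /1200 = 3.47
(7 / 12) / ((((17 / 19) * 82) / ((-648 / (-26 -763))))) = 1197 / 183311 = 0.01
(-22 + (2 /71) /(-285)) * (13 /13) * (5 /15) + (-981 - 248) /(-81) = 4283057 /546345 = 7.84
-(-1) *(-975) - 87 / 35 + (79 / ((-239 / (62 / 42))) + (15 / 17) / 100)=-333771575 / 341292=-977.96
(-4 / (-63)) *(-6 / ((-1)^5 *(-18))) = -4 / 189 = -0.02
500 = 500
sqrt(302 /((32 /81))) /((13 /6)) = 12.76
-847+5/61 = -51662/61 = -846.92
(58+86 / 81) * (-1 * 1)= -59.06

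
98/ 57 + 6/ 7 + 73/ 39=7691/ 1729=4.45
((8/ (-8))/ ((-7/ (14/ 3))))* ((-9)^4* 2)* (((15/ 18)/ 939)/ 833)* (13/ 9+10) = 27810/ 260729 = 0.11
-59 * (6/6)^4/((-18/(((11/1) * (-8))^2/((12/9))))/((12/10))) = 114224/5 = 22844.80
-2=-2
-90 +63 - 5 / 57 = -1544 / 57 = -27.09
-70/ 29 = -2.41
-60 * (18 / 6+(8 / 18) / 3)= -1700 / 9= -188.89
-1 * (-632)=632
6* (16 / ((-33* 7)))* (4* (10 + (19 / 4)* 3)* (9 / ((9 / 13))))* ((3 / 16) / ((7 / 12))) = -90792 / 539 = -168.45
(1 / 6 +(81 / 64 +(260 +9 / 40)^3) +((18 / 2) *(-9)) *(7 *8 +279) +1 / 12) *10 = 1126050304929 / 6400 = 175945360.15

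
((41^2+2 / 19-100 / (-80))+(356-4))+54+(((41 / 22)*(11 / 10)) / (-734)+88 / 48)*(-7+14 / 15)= 26072395457 / 12551400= 2077.25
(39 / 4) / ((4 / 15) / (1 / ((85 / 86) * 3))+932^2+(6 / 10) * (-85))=1677 / 149394692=0.00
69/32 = 2.16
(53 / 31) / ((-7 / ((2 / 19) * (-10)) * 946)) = 530 / 1950179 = 0.00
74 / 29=2.55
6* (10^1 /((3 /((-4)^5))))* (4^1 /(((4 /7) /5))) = -716800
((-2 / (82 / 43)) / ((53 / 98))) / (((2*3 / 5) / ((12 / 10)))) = -4214 / 2173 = -1.94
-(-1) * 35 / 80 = 0.44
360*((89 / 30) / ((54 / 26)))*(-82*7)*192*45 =-2550213120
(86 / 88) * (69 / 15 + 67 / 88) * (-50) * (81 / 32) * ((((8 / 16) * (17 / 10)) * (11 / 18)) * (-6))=46559583 / 22528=2066.74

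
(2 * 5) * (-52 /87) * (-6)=1040 /29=35.86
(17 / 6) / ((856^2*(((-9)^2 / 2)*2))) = 17 / 356109696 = 0.00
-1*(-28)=28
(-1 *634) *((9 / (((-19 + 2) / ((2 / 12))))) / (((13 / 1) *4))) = 951 / 884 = 1.08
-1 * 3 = -3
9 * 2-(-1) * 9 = 27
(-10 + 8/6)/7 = -26/21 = -1.24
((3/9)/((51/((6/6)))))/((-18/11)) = -11/2754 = -0.00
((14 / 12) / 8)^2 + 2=4657 / 2304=2.02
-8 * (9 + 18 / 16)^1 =-81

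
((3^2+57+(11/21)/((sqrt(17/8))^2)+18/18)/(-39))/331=-24007/4608513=-0.01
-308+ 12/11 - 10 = -3486/11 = -316.91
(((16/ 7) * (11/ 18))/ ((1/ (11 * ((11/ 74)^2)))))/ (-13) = -29282/ 1121211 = -0.03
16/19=0.84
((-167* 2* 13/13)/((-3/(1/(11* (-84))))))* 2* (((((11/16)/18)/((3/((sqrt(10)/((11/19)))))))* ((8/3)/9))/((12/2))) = -3173* sqrt(10)/12124728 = -0.00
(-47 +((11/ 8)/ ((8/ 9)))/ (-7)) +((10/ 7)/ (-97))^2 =-1393325365/ 29506624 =-47.22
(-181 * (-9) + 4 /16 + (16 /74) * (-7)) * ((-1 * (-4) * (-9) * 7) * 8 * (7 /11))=-849912840 /407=-2088237.94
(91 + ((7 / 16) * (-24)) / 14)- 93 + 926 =3693 / 4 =923.25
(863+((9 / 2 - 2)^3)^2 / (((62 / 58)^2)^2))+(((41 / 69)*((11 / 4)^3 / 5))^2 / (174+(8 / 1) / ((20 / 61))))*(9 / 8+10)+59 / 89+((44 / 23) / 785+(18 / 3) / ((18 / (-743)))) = 258756617899843760222779 / 322110241531562557440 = 803.32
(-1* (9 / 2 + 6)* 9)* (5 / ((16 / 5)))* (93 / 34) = -439425 / 1088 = -403.88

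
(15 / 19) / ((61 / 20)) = 0.26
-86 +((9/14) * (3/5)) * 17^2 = 1783/70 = 25.47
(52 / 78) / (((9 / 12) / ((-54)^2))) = 2592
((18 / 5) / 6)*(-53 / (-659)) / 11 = 159 / 36245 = 0.00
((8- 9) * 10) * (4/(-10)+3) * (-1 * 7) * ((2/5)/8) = 91/10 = 9.10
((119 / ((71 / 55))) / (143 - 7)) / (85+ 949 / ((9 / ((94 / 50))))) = 12375 / 5171072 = 0.00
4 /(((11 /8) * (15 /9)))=96 /55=1.75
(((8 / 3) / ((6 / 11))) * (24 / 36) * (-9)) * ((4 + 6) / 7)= -880 / 21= -41.90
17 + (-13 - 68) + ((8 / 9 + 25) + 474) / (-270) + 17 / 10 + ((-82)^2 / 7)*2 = 15793712 / 8505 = 1856.99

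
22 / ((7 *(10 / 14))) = 22 / 5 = 4.40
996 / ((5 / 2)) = 1992 / 5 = 398.40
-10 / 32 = -5 / 16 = -0.31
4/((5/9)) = 36/5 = 7.20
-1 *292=-292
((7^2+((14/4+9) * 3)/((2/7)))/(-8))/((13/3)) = -2163/416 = -5.20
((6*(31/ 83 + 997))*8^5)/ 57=5425201152/ 1577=3440203.65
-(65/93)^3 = -274625/804357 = -0.34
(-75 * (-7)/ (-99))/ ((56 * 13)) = -25/ 3432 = -0.01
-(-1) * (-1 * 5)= -5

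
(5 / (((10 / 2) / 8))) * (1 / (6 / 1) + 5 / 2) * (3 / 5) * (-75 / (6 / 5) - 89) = -9696 / 5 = -1939.20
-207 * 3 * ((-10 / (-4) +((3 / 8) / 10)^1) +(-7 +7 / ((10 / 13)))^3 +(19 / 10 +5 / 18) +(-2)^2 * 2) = -27294537 / 2000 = -13647.27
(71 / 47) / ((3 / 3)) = 71 / 47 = 1.51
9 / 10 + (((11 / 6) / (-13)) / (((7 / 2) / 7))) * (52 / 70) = 29 / 42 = 0.69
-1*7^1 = -7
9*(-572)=-5148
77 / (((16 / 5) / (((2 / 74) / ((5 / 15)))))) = 1.95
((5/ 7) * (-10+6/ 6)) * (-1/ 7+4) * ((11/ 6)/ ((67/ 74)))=-164835/ 3283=-50.21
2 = 2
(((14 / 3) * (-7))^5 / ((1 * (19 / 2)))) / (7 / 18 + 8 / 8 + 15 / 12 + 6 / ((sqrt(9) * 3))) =-10330523392 / 8721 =-1184557.21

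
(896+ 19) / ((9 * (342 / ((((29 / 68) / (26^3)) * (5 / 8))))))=44225 / 9809938944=0.00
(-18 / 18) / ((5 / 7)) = -7 / 5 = -1.40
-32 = -32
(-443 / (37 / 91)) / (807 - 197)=-1.79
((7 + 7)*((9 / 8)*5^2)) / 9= 175 / 4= 43.75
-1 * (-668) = 668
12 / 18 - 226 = -676 / 3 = -225.33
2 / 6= 1 / 3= 0.33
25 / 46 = 0.54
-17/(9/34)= -64.22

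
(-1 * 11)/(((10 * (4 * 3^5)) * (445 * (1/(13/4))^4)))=-314171/1107302400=-0.00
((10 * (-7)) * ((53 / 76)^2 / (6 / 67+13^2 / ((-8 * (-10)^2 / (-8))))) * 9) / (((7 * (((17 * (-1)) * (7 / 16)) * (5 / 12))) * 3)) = 1355061600 / 512200157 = 2.65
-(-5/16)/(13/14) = 35/104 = 0.34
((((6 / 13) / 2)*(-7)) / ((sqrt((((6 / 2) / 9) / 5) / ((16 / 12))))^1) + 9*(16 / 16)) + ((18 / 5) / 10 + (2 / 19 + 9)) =8771 / 475-42*sqrt(5) / 13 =11.24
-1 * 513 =-513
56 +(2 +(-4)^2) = 74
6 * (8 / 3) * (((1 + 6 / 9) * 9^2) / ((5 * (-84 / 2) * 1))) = -10.29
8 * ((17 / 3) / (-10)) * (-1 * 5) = 68 / 3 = 22.67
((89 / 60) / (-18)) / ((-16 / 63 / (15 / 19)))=623 / 2432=0.26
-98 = -98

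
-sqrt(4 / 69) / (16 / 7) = -7 * sqrt(69) / 552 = -0.11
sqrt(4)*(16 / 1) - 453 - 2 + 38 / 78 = -16478 / 39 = -422.51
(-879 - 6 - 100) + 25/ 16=-15735/ 16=-983.44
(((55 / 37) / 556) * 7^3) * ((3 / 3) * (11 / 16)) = 207515 / 329152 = 0.63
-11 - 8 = -19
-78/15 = -26/5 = -5.20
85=85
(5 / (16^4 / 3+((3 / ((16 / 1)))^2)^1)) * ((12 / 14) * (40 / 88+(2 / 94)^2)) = 0.00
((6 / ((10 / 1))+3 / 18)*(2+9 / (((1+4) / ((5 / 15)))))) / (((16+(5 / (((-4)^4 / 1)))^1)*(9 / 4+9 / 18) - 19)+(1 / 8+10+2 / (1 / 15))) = 153088 / 5005725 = 0.03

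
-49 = -49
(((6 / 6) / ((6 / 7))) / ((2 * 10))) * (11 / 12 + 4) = 413 / 1440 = 0.29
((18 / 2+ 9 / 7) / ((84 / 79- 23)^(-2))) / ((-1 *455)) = -216236808 / 19877585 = -10.88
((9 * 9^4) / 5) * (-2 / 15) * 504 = -19840464 / 25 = -793618.56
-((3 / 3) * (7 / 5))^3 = -343 / 125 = -2.74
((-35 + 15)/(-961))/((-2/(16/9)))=-160/8649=-0.02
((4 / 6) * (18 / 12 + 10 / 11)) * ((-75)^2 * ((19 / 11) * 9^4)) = 12387988125 / 121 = 102380067.15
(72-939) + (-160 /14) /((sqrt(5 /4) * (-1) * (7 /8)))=-867 + 256 * sqrt(5) /49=-855.32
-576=-576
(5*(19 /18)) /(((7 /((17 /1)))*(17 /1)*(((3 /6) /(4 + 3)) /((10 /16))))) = 475 /72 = 6.60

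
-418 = -418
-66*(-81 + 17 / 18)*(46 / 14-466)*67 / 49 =-3439873063 / 1029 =-3342928.15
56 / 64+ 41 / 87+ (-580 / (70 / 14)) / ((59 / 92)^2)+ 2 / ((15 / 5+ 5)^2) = -2720048381 / 9691104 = -280.67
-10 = -10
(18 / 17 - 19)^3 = -28372625 / 4913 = -5775.01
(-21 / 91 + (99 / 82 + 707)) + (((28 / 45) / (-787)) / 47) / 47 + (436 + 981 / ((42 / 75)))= 845222627459947 / 291882603285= 2895.76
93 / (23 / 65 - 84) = -6045 / 5437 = -1.11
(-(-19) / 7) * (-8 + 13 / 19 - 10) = -47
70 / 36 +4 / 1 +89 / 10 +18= 1478 / 45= 32.84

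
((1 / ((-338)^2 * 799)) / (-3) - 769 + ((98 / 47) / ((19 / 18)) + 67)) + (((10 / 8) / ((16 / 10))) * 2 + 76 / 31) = -449047751983795 / 645173797008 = -696.01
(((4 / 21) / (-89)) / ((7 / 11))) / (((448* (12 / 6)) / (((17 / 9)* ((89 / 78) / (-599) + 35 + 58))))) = -812525659 / 1232308074816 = -0.00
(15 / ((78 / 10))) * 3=75 / 13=5.77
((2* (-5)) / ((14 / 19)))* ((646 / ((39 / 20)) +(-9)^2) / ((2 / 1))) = -218215 / 78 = -2797.63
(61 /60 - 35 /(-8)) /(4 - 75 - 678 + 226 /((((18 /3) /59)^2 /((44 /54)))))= 52407 /165795040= 0.00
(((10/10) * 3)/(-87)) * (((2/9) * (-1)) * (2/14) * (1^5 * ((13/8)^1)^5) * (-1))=-371293/29933568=-0.01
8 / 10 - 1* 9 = -41 / 5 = -8.20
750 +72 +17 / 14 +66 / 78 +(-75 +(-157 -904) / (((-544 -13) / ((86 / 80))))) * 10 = 19167299 / 202748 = 94.54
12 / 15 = 4 / 5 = 0.80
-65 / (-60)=13 / 12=1.08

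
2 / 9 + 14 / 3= 44 / 9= 4.89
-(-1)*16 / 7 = 16 / 7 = 2.29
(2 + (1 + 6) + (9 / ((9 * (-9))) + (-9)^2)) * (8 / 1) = 6472 / 9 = 719.11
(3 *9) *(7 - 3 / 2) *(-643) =-190971 / 2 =-95485.50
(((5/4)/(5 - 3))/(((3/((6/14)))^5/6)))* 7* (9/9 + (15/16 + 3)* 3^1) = 3075/153664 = 0.02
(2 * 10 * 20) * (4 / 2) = 800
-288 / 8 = -36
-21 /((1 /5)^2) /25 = -21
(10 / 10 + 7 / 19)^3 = 2.56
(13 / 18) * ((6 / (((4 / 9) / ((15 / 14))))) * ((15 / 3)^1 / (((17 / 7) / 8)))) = 2925 / 17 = 172.06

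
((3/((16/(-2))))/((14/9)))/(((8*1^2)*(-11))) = 27/9856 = 0.00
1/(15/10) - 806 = -2416/3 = -805.33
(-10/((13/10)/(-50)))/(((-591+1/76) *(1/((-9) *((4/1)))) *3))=912000/116779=7.81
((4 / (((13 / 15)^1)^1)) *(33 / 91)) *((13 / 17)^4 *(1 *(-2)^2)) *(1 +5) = 8030880 / 584647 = 13.74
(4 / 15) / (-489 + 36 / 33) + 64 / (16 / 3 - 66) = -7732484 / 7325955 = -1.06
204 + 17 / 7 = 1445 / 7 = 206.43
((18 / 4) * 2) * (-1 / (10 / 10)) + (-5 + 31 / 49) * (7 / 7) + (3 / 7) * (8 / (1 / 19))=2537 / 49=51.78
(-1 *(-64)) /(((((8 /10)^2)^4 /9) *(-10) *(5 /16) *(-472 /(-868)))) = -30515625 /15104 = -2020.37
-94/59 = -1.59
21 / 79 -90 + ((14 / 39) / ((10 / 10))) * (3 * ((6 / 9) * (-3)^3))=-112065 / 1027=-109.12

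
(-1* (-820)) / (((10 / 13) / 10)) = 10660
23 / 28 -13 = -341 / 28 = -12.18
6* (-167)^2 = 167334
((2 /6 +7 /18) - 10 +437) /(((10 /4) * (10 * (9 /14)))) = 53893 /2025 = 26.61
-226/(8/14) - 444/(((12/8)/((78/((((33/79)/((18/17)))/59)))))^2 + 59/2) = -51225517996372319/124772651949554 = -410.55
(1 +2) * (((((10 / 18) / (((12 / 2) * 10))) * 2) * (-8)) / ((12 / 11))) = -11 / 27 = -0.41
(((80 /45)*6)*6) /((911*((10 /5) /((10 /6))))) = 160 /2733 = 0.06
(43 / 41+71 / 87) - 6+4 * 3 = 28054 / 3567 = 7.86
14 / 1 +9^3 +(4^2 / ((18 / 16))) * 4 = 7199 / 9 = 799.89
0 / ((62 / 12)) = 0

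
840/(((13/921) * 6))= 128940/13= 9918.46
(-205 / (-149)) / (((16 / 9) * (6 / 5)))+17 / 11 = 114881 / 52448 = 2.19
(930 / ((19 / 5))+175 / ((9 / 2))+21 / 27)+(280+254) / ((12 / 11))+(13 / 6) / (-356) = 31407853 / 40584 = 773.90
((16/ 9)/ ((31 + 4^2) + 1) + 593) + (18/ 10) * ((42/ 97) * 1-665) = -7898689/ 13095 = -603.18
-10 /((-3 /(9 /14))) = 15 /7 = 2.14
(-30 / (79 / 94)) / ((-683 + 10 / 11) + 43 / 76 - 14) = 2357520 / 45935261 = 0.05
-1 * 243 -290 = -533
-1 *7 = -7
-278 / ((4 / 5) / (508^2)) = -89677240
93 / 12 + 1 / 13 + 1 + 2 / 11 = 5153 / 572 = 9.01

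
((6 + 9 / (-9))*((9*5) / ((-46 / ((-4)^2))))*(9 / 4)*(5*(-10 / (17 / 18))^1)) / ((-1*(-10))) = 364500 / 391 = 932.23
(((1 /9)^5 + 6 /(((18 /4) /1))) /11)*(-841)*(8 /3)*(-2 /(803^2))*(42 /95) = 0.00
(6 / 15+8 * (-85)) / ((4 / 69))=-117231 / 10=-11723.10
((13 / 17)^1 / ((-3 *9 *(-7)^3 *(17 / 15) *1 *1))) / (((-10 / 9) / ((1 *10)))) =-65 / 99127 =-0.00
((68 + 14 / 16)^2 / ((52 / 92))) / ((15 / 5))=6982823 / 2496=2797.61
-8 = -8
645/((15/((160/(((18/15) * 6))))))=8600/9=955.56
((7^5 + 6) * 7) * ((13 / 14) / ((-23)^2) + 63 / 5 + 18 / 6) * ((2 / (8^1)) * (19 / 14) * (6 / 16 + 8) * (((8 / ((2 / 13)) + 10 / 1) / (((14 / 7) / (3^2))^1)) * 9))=1349956170687969 / 103040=13101282712.42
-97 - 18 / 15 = -491 / 5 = -98.20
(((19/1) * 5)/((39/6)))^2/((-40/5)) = -9025/338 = -26.70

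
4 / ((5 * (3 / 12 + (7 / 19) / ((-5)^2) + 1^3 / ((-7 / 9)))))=-10640 / 13579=-0.78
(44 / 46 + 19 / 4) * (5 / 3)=875 / 92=9.51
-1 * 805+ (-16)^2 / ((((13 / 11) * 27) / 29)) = -200891 / 351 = -572.34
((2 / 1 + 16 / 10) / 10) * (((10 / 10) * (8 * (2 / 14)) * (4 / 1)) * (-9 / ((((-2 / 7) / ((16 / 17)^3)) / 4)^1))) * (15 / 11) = 235.74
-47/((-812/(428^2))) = 2152412/203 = 10603.01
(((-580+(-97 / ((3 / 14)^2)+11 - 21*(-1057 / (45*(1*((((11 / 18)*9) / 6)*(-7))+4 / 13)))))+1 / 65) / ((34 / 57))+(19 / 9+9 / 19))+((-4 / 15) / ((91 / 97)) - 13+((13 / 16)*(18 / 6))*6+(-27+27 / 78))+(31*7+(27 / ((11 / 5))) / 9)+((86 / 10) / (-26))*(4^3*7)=-39107711425957 / 8532742680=-4583.25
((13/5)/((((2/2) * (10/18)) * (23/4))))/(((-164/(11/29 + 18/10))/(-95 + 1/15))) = 1.03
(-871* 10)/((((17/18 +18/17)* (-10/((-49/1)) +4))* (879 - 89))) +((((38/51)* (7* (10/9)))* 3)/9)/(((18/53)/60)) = 7005080650603/20605349511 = 339.96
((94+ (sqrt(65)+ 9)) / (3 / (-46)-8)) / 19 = -4738 / 7049-46 *sqrt(65) / 7049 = -0.72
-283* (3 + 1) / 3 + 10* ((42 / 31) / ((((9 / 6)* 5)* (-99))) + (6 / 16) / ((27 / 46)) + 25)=-742469 / 6138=-120.96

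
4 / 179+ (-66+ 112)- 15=5553 / 179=31.02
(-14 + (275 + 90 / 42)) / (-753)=-614 / 1757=-0.35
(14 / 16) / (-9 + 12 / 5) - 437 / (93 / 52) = -2000797 / 8184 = -244.48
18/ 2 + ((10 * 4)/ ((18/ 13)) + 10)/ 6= 15.48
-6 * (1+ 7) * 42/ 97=-2016/ 97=-20.78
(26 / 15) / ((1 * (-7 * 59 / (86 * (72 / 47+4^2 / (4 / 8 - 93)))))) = -3774368 / 7695075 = -0.49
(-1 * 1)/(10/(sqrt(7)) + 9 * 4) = -63/2243 + 5 * sqrt(7)/4486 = -0.03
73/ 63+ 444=28045/ 63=445.16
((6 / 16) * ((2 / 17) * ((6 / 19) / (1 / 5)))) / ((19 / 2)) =45 / 6137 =0.01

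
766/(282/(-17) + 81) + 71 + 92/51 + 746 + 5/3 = 15494434/18615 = 832.36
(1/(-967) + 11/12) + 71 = 834509/11604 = 71.92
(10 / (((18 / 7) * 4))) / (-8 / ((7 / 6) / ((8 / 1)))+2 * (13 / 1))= -245 / 7272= -0.03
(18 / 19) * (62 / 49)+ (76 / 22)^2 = 1479400 / 112651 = 13.13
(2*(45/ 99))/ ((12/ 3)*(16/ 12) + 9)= 30/ 473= 0.06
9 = 9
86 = 86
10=10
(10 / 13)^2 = 100 / 169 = 0.59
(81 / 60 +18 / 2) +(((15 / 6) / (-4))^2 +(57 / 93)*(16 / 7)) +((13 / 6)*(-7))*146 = -458760593 / 208320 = -2202.19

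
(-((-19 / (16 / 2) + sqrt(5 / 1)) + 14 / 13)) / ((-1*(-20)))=27 / 416 - sqrt(5) / 20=-0.05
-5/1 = -5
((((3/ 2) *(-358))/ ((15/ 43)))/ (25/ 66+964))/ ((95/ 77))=-1.29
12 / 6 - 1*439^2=-192719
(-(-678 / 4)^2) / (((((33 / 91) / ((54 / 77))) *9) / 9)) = -13445757 / 242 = -55560.98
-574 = -574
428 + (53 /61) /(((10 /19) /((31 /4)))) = 1075537 /2440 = 440.79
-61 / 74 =-0.82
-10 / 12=-5 / 6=-0.83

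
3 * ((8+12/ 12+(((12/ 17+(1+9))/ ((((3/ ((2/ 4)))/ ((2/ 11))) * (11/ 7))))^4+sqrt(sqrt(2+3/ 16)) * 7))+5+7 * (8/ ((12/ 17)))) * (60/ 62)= 315 * 35^(1/ 4)/ 31+1353528532117093360/ 4995067599900279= 295.69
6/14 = 0.43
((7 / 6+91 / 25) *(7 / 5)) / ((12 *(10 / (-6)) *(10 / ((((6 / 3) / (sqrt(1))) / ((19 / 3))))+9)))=-5047 / 610000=-0.01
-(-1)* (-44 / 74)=-22 / 37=-0.59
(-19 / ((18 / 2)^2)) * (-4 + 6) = -38 / 81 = -0.47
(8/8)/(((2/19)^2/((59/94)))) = 21299/376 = 56.65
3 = 3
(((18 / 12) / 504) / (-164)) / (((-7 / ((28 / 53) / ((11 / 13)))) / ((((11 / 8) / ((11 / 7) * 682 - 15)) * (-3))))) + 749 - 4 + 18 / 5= 748.60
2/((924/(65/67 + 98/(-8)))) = -3023/123816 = -0.02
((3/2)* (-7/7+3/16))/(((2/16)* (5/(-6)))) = 117/10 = 11.70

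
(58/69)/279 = 58/19251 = 0.00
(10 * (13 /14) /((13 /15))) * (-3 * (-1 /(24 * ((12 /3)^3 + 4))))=75 /3808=0.02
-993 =-993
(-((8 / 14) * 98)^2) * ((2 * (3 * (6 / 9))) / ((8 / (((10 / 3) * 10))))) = -156800 / 3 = -52266.67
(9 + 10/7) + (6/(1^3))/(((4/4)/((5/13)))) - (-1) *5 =1614/91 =17.74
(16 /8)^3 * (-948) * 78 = -591552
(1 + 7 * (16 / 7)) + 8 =25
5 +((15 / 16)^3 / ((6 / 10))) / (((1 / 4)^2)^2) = 5705 / 16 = 356.56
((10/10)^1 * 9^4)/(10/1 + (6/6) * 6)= 410.06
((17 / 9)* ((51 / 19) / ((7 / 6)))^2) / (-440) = -44217 / 1945790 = -0.02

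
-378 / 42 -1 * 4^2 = -25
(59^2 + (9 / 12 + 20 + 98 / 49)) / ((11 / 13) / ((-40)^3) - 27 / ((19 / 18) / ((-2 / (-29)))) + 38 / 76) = -1606231120000 / 579494061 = -2771.78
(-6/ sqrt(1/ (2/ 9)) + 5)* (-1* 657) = -3285 + 1314* sqrt(2) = -1426.72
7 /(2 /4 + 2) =14 /5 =2.80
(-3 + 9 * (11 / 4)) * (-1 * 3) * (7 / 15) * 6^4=-197316 / 5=-39463.20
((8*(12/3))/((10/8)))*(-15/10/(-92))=48/115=0.42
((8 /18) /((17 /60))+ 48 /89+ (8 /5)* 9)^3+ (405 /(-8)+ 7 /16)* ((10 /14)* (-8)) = 4785.41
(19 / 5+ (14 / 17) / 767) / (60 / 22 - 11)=-0.46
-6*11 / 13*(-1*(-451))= -29766 / 13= -2289.69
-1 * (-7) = 7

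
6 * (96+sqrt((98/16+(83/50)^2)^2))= 1573209/2500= 629.28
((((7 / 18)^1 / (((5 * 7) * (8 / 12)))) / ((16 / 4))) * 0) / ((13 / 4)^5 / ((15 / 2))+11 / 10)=0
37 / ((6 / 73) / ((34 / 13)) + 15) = 45917 / 18654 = 2.46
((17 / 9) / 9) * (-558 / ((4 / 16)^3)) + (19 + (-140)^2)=109115 / 9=12123.89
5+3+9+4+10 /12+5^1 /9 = 403 /18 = 22.39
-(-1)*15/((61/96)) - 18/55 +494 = 1735472/3355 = 517.28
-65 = -65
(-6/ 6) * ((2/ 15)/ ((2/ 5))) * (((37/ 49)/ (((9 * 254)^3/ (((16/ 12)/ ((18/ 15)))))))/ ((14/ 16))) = -370/ 13829184648027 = -0.00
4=4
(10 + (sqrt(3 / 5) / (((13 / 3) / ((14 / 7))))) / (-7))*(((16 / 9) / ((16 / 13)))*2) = 260 / 9 - 4*sqrt(15) / 105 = 28.74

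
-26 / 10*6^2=-468 / 5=-93.60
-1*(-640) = 640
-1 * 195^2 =-38025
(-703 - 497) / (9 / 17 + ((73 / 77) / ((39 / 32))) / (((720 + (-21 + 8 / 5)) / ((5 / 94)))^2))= -2266.67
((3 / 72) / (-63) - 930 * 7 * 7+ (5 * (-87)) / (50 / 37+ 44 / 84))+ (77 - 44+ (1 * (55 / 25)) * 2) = -504093195877 / 11014920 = -45764.58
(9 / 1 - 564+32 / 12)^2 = 2745649 / 9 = 305072.11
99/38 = 2.61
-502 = -502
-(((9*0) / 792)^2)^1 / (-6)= 0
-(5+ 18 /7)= -53 /7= -7.57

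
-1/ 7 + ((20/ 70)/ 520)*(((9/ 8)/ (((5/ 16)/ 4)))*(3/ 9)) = -319/ 2275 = -0.14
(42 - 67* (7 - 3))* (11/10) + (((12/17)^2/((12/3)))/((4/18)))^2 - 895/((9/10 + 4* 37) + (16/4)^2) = -10277338901/40507685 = -253.71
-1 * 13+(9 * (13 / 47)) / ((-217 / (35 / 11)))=-208936 / 16027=-13.04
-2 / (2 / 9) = -9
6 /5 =1.20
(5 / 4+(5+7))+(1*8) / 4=61 / 4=15.25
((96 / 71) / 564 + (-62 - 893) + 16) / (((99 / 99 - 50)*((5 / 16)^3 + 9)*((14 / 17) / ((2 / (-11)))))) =-218187345920 / 465710041489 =-0.47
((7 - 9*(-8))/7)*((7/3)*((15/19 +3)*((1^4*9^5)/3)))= 37318968/19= 1964156.21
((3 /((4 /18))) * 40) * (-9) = -4860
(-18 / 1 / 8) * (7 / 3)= -21 / 4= -5.25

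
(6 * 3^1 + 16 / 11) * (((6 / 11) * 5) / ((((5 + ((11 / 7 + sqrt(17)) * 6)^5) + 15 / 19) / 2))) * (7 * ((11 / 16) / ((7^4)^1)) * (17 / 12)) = -2809788599578973215 / 15976319243698077714269168 + 485751922869643920 * sqrt(17) / 10983719480042428428560053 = 0.00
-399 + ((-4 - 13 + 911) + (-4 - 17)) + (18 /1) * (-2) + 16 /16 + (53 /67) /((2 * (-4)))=235251 /536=438.90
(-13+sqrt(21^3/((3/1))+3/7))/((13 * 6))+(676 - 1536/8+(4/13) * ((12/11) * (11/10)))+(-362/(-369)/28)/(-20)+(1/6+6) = sqrt(37821)/273+658641983/1343160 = 491.08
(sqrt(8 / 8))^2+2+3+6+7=19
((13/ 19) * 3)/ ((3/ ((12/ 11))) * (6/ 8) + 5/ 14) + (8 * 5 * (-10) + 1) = -2050083/ 5149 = -398.15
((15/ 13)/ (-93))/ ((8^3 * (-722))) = 5/ 148974592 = 0.00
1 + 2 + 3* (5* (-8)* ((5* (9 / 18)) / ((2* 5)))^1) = -27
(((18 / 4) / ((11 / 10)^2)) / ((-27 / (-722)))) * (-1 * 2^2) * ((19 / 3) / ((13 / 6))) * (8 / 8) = -5487200 / 4719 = -1162.79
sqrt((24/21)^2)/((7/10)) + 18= 962/49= 19.63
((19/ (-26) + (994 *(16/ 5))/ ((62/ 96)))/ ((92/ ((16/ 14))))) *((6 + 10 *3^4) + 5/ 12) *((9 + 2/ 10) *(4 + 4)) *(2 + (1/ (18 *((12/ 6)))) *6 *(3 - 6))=388847769718/ 70525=5513616.02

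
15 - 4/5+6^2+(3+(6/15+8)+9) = 353/5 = 70.60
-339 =-339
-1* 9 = -9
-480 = -480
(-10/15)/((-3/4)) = 0.89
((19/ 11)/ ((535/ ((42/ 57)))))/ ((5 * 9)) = 14/ 264825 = 0.00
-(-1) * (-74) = -74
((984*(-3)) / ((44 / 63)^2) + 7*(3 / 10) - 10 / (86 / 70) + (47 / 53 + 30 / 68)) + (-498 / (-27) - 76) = -2579638107353 / 421911270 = -6114.17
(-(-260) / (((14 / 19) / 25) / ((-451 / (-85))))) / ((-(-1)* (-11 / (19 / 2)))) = -4810325 / 119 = -40422.90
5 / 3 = 1.67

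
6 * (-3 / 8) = -9 / 4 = -2.25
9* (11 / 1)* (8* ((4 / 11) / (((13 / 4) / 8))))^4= 9895604649984 / 38014691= 260310.01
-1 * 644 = -644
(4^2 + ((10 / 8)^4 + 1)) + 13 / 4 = 5809 / 256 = 22.69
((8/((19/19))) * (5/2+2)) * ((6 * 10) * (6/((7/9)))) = 16662.86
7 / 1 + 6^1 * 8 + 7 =62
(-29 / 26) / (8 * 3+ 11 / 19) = -551 / 12142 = -0.05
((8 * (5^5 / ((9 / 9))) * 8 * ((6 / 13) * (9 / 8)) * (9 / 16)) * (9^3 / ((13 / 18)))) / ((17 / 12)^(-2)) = 159985884375 / 1352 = 118332754.72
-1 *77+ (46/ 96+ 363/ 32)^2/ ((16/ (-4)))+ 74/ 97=-397567105/ 3575808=-111.18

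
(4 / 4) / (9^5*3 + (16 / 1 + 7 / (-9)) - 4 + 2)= 9 / 1594442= 0.00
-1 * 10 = -10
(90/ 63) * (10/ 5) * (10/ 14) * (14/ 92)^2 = 0.05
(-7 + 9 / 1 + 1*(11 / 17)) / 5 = 9 / 17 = 0.53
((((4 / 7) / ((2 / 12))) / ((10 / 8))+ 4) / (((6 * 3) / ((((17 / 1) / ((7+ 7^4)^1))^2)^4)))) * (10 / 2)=411569689019 / 35609216201629440975940091904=0.00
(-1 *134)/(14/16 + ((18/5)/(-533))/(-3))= -2856880/18703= -152.75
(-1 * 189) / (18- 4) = -27 / 2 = -13.50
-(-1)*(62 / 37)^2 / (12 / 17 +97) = 65348 / 2273909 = 0.03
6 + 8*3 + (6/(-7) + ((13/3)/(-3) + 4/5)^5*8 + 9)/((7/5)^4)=158234960231/4962182715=31.89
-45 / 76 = -0.59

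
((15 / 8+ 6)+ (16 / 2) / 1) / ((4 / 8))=127 / 4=31.75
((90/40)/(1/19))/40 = 171/160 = 1.07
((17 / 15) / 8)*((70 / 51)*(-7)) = -49 / 36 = -1.36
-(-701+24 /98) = 34337 /49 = 700.76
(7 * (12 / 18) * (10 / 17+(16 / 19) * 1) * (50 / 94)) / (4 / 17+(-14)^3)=-13475 / 10413273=-0.00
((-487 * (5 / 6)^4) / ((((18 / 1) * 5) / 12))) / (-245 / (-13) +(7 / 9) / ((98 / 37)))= -5539625 / 3385908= -1.64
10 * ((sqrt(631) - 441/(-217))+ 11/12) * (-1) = -10 * sqrt(631) - 5485/186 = -280.69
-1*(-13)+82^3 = 551381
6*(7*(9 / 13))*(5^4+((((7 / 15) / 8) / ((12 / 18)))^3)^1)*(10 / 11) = 4652312679 / 281600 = 16521.00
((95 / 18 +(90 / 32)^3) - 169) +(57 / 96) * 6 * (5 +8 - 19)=-6003299 / 36864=-162.85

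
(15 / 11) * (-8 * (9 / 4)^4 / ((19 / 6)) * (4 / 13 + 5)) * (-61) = 1242686205 / 43472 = 28585.90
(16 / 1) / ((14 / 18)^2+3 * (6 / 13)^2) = 12.86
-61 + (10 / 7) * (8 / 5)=-411 / 7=-58.71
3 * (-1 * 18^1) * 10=-540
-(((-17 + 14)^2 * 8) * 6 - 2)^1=-430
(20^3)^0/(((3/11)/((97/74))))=1067/222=4.81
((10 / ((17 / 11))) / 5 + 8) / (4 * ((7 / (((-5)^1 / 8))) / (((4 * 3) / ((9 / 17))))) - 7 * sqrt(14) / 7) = 9480 / 5209 - 33575 * sqrt(14) / 36463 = -1.63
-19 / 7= -2.71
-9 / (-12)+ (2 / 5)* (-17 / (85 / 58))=-389 / 100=-3.89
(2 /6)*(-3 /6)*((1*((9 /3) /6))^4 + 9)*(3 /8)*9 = -1305 /256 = -5.10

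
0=0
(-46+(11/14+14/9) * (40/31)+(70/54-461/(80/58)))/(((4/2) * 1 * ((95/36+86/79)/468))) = -271429109211/11502085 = -23598.25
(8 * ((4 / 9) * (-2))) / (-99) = 64 / 891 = 0.07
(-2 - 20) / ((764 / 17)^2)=-3179 / 291848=-0.01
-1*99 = -99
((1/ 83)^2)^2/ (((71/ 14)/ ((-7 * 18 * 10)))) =-17640/ 3369540791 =-0.00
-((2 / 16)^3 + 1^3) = -513 / 512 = -1.00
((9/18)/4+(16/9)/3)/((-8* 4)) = -0.02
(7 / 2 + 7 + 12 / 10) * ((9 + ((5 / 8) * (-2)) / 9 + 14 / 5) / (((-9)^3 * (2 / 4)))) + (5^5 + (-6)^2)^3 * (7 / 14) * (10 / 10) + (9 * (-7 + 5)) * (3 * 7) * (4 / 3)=1151253613373563 / 72900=15792230636.13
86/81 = 1.06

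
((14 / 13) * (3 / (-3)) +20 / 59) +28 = 20910 / 767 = 27.26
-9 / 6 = -3 / 2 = -1.50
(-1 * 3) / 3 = -1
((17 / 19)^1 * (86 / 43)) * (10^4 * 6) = 2040000 / 19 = 107368.42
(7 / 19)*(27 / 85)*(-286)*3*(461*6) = -448540092 / 1615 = -277733.80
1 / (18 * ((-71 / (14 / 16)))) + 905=9252713 / 10224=905.00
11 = 11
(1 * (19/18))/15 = 19/270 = 0.07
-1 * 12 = -12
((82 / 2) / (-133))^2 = 1681 / 17689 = 0.10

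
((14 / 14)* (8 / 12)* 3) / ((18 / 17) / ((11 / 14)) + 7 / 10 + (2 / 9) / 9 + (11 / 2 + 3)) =75735 / 400346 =0.19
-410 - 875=-1285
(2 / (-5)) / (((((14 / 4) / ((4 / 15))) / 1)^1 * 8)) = -2 / 525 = -0.00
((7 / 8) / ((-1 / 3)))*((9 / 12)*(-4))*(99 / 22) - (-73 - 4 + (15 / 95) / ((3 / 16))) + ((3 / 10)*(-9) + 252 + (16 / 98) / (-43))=360.89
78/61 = 1.28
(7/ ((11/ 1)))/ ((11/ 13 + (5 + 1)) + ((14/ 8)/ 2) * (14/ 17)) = 6188/ 73579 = 0.08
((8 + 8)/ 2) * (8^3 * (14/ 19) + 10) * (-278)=-16364192/ 19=-861273.26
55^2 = 3025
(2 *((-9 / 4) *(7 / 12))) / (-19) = 0.14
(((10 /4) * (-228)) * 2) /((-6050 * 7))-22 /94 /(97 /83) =-0.17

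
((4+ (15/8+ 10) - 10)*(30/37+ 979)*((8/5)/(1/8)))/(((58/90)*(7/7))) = 122680152/1073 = 114333.79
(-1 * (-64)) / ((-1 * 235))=-64 / 235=-0.27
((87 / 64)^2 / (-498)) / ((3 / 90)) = -37845 / 339968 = -0.11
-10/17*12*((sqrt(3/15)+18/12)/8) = -45/34-3*sqrt(5)/17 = -1.72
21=21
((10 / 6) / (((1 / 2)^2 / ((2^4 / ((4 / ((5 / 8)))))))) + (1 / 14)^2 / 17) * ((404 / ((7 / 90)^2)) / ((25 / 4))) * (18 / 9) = 14538444192 / 40817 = 356186.01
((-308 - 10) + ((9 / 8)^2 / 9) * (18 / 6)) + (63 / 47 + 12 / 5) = -4720119 / 15040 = -313.84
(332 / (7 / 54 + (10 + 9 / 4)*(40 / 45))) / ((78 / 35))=2988 / 221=13.52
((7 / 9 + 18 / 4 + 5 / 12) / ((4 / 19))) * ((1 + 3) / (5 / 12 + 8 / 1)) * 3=3895 / 101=38.56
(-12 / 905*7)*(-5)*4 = 336 / 181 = 1.86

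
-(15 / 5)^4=-81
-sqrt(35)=-5.92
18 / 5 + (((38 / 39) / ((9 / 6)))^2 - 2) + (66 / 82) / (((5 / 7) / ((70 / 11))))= 25796902 / 2806245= 9.19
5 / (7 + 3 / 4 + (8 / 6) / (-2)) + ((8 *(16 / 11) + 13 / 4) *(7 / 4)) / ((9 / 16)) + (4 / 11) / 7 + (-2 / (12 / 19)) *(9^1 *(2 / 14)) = 43.00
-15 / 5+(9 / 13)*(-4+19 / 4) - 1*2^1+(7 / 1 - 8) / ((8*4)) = -1877 / 416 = -4.51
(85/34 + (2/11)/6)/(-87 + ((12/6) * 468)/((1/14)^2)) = 167/12102354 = 0.00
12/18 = 2/3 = 0.67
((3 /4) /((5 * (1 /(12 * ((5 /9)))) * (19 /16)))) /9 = 16 /171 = 0.09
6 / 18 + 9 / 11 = 38 / 33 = 1.15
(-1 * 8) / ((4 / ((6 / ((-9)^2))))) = -4 / 27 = -0.15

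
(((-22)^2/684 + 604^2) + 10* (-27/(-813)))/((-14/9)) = -16905986437/72086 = -234525.24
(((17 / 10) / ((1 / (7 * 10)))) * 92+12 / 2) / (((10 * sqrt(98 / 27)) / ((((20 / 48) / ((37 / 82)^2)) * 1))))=9206837 * sqrt(6) / 19166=1176.67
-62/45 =-1.38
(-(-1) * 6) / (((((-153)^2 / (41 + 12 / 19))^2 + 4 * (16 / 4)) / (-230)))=-863439780 / 197831253337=-0.00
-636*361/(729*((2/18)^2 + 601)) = -38266/73023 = -0.52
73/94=0.78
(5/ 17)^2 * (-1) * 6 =-150/ 289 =-0.52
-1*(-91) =91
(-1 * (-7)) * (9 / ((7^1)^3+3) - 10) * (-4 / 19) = 48314 / 3287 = 14.70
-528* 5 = -2640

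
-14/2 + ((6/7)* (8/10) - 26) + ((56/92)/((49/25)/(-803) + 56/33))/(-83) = -31481428491/974095885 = -32.32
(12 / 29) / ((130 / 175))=210 / 377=0.56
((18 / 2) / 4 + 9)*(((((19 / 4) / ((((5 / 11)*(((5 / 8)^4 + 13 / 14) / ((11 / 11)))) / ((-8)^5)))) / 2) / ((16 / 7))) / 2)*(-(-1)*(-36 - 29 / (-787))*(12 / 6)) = 227948119719936 / 8132071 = 28030758.67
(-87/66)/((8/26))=-4.28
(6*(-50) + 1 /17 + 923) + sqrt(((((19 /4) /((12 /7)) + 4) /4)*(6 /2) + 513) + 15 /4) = sqrt(33397) /8 + 10592 /17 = 645.90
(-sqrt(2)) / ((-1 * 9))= sqrt(2) / 9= 0.16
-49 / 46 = -1.07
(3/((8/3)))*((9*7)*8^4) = 290304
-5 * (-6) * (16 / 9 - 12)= -920 / 3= -306.67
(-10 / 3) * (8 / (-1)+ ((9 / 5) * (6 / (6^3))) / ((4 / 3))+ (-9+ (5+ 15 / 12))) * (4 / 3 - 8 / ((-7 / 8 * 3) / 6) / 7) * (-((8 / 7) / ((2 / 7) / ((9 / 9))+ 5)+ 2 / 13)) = -11059585 / 212121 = -52.14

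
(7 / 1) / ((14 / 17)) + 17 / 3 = 85 / 6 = 14.17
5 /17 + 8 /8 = 22 /17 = 1.29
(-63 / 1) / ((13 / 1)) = -63 / 13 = -4.85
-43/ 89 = -0.48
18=18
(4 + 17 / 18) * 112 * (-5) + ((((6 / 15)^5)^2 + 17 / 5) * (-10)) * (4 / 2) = -49867224364 / 17578125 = -2836.89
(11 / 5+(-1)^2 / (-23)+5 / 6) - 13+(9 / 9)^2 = -6217 / 690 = -9.01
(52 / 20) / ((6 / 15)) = 13 / 2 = 6.50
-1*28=-28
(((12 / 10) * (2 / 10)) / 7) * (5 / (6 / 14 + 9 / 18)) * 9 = 108 / 65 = 1.66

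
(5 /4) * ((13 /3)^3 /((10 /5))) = 10985 /216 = 50.86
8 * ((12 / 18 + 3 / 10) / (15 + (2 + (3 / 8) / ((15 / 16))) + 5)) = 0.35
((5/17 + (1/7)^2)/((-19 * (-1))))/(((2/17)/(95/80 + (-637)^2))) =850494313/14896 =57095.48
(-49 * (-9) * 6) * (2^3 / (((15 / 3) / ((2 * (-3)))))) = -127008 / 5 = -25401.60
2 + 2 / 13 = 28 / 13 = 2.15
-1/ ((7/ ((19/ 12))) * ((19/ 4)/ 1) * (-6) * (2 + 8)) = 1/ 1260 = 0.00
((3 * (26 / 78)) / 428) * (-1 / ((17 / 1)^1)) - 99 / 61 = -720385 / 443836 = -1.62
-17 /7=-2.43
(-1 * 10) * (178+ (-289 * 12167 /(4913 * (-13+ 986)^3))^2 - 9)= -414439927426205664171380 /245230726287694783321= -1690.00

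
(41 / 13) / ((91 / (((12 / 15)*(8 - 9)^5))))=-164 / 5915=-0.03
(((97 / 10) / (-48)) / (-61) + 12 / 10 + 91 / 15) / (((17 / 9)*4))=127719 / 132736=0.96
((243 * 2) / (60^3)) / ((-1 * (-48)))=3 / 64000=0.00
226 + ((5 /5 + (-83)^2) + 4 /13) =92512 /13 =7116.31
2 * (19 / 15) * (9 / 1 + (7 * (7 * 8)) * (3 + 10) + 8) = 194294 / 15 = 12952.93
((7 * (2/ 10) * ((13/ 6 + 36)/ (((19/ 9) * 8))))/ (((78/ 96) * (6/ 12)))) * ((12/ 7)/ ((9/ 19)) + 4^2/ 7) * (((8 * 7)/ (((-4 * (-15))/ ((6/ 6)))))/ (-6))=-397544/ 55575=-7.15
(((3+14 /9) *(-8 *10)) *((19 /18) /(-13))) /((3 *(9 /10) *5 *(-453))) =-62320 /12879243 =-0.00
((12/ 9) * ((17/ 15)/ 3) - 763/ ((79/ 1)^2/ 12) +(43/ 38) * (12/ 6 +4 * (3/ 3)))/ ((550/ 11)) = 93265247/ 800408250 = 0.12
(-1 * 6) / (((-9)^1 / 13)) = 26 / 3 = 8.67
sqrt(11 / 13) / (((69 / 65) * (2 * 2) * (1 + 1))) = 5 * sqrt(143) / 552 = 0.11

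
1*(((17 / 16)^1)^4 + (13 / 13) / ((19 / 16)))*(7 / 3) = 18448325 / 3735552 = 4.94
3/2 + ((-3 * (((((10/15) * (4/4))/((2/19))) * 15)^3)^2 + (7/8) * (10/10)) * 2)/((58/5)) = -88211026874617/232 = -380219943425.07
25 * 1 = 25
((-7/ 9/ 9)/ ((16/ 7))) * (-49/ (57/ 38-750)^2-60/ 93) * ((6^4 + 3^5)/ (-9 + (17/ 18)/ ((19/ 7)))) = -99116455298/ 22840612729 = -4.34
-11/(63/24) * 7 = -88/3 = -29.33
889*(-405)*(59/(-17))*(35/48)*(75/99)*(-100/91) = -7375921875/9724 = -758527.55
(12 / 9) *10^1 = 40 / 3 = 13.33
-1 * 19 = -19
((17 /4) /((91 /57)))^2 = 938961 /132496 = 7.09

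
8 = 8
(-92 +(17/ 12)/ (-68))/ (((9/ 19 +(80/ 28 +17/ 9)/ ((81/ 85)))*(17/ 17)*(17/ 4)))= -142753023/ 35959216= -3.97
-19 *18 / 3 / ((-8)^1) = 57 / 4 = 14.25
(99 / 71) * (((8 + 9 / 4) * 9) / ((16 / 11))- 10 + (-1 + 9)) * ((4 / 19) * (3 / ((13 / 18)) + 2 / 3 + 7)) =59802303 / 280592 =213.13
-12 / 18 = -2 / 3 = -0.67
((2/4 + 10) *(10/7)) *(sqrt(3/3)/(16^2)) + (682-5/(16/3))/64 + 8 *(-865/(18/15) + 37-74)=-18591641/3072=-6051.97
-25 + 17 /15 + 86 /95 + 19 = -1129 /285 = -3.96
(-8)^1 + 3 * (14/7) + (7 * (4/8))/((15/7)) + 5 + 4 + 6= 439/30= 14.63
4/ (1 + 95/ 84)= 336/ 179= 1.88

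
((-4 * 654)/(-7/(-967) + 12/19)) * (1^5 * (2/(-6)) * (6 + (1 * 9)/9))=112148792/11737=9555.15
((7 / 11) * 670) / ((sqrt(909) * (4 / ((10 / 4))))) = 11725 * sqrt(101) / 13332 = 8.84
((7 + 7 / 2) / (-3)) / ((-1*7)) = 1 / 2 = 0.50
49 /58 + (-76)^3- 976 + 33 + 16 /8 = -439916.16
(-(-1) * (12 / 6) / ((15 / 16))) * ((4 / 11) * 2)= 256 / 165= 1.55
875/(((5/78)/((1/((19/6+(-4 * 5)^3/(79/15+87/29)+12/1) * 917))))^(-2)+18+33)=577445798044028571875/33656840800491004539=17.16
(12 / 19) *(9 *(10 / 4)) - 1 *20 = -5.79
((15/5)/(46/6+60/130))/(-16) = -0.02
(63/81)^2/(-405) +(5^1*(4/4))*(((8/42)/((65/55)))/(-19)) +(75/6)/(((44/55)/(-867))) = -13546.92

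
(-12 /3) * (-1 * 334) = 1336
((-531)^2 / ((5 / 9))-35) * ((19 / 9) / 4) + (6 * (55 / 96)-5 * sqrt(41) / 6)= 192850499 / 720-5 * sqrt(41) / 6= 267842.58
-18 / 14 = -9 / 7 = -1.29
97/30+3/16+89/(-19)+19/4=15899/4560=3.49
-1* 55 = -55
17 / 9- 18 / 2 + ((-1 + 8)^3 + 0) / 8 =2575 / 72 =35.76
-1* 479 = -479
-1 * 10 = -10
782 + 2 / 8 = 3129 / 4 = 782.25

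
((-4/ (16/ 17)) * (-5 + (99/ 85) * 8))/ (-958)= 367/ 19160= 0.02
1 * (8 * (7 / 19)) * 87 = 4872 / 19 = 256.42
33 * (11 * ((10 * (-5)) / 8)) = -9075 / 4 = -2268.75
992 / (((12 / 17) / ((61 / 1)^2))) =15687736 / 3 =5229245.33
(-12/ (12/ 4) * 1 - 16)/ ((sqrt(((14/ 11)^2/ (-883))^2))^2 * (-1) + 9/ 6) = -91323413192/ 6849240623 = -13.33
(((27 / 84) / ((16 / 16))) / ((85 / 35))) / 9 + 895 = 60861 / 68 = 895.01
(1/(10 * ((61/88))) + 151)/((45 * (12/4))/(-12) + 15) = 184396/4575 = 40.31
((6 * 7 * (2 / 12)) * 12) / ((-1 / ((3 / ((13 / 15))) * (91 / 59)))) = -448.47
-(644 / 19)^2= -414736 / 361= -1148.85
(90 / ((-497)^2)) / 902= 45 / 111401059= 0.00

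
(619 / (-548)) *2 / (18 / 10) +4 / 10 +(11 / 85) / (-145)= -26015621 / 30393450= -0.86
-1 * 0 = 0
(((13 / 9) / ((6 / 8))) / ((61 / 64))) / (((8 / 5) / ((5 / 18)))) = 5200 / 14823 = 0.35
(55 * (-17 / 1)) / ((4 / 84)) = -19635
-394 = -394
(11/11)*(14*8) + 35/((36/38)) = 2681/18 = 148.94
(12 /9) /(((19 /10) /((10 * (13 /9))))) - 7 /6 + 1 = 10229 /1026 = 9.97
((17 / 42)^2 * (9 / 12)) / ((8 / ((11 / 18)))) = 3179 / 338688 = 0.01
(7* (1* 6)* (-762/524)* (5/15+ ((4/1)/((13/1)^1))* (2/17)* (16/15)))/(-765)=365379/12304175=0.03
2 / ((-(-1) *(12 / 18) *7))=3 / 7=0.43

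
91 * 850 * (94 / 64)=1817725 / 16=113607.81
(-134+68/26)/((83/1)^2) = -1708/89557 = -0.02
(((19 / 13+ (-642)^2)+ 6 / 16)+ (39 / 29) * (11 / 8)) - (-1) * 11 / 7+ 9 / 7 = 412170.54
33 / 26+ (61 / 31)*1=2609 / 806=3.24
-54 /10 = -27 /5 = -5.40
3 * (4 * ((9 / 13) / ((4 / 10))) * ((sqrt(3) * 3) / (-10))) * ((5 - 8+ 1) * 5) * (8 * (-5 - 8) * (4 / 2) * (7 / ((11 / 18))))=-1632960 * sqrt(3) / 11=-257124.52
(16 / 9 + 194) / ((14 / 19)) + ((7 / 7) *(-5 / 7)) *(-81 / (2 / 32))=75059 / 63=1191.41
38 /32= 19 /16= 1.19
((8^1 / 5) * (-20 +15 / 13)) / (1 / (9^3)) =-285768 / 13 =-21982.15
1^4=1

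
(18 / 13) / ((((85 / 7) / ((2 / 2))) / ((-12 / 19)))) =-0.07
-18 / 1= -18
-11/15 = -0.73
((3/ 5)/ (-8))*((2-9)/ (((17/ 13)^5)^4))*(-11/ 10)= -4390146631997464670363031/ 1625692562659029008960640400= -0.00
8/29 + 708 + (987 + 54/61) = 3000509/1769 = 1696.16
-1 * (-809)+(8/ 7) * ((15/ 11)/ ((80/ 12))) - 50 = 58461/ 77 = 759.23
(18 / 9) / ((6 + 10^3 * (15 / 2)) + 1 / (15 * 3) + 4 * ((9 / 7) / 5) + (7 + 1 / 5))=630 / 2366989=0.00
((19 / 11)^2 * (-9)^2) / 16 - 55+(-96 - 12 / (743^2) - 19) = -165547925303 / 1068766864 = -154.90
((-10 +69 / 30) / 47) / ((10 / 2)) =-77 / 2350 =-0.03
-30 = -30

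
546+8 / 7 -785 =-1665 / 7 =-237.86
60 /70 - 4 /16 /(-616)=2113 /2464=0.86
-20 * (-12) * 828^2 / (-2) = -82270080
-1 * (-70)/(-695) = -14/139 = -0.10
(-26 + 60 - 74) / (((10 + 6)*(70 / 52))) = -13 / 7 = -1.86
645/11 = 58.64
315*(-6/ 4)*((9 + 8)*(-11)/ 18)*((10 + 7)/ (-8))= -10431.09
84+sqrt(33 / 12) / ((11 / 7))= 7 * sqrt(11) / 22+84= 85.06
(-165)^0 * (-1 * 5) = -5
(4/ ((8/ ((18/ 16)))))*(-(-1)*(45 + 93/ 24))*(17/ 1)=59823/ 128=467.37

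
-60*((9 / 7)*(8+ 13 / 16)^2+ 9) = -2925855 / 448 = -6530.93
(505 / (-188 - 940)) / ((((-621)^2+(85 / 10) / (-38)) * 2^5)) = -9595 / 264481699776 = -0.00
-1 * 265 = -265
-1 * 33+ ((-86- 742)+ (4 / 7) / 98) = -295321 / 343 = -860.99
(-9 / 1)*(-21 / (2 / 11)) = 2079 / 2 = 1039.50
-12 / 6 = -2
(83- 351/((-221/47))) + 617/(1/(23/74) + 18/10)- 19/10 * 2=13576604/49045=276.82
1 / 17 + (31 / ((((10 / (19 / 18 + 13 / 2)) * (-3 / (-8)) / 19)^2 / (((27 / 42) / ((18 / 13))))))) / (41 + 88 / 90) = 45749865971 / 91040355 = 502.52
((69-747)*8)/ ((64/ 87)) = -29493/ 4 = -7373.25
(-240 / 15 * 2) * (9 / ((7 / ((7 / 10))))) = -144 / 5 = -28.80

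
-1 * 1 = -1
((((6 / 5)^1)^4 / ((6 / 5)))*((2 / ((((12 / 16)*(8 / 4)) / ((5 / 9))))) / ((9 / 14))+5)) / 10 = 1196 / 1125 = 1.06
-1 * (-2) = 2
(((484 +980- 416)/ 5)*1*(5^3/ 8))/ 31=3275/ 31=105.65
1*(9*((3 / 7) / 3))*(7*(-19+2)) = -153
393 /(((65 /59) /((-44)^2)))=690615.88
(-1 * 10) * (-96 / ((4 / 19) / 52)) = 237120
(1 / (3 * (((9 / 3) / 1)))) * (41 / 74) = 41 / 666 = 0.06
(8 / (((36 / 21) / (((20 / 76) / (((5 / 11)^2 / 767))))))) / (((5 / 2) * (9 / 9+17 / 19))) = 649649 / 675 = 962.44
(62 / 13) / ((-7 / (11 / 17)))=-682 / 1547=-0.44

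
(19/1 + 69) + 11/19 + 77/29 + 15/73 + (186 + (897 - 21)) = 46394801/40223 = 1153.44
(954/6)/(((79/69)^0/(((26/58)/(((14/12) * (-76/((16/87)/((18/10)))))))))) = -27560/335559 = -0.08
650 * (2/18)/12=325/54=6.02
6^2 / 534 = 6 / 89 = 0.07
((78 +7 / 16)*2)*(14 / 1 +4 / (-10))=4267 / 2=2133.50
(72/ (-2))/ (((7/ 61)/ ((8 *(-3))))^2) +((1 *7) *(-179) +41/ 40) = -3088800111/ 1960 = -1575918.42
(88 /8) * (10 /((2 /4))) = 220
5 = 5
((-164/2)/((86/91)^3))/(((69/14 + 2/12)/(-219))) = 142092594189/34028996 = 4175.63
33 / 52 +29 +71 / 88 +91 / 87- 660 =-62554601 / 99528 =-628.51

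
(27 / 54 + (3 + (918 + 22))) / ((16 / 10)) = 9435 / 16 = 589.69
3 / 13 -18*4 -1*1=-946 / 13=-72.77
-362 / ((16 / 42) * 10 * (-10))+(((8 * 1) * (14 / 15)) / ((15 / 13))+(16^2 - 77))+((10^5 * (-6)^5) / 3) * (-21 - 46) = 12503808140381 / 720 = 17366400194.97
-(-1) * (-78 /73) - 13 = -1027 /73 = -14.07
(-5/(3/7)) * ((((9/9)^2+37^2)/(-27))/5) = 9590/81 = 118.40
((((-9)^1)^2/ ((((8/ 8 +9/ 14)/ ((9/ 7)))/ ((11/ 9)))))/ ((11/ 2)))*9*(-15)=-43740/ 23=-1901.74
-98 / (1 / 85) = -8330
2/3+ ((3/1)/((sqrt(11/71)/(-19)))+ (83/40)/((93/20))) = 69/62 - 57 * sqrt(781)/11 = -143.70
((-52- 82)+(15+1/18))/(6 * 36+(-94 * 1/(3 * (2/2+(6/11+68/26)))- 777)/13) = -16560635/21671358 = -0.76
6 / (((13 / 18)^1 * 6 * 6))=3 / 13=0.23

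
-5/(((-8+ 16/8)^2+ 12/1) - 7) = -5/41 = -0.12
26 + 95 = 121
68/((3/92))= 6256/3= 2085.33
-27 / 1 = -27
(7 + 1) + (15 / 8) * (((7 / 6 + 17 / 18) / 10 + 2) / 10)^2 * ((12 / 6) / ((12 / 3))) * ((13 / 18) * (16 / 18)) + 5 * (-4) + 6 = -104461187 / 17496000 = -5.97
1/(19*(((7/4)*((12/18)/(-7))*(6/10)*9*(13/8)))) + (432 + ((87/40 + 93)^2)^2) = 466953092853810223/5690880000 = 82052879.85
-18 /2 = -9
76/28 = 19/7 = 2.71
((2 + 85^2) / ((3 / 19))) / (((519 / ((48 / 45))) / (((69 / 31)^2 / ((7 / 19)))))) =7360709136 / 5818855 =1264.98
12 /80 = 3 /20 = 0.15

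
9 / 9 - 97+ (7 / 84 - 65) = -1931 / 12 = -160.92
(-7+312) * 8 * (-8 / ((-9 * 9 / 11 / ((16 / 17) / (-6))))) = -1717760 / 4131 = -415.82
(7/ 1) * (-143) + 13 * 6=-923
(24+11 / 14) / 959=347 / 13426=0.03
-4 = -4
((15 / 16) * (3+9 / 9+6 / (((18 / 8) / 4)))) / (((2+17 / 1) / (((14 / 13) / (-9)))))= -385 / 4446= -0.09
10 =10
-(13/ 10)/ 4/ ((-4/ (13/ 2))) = 169/ 320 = 0.53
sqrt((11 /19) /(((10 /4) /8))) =4 *sqrt(1045) /95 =1.36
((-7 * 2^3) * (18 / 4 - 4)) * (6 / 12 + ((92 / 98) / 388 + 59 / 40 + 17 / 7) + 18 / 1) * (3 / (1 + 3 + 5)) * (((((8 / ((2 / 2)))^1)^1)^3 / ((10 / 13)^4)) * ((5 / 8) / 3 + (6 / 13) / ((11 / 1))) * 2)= -2923361269244 / 19096875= -153080.61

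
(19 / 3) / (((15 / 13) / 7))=1729 / 45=38.42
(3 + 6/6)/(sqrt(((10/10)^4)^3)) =4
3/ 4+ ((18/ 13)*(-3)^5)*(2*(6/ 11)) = -209523/ 572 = -366.30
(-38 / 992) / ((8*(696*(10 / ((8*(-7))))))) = 0.00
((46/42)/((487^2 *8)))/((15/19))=437/597665880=0.00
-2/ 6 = -1/ 3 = -0.33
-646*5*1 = -3230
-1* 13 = -13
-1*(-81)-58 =23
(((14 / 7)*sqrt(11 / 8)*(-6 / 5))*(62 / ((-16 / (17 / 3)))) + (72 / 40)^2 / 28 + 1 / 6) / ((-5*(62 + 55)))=-527*sqrt(22) / 23400 - 593 / 1228500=-0.11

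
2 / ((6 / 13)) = 13 / 3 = 4.33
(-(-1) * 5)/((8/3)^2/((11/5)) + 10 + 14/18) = 495/1387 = 0.36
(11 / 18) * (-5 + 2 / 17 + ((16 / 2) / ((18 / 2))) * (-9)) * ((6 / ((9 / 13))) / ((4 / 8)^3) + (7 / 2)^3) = -2162479 / 2448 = -883.37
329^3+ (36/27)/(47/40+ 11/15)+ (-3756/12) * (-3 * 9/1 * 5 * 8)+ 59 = 8232410012/229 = 35949388.70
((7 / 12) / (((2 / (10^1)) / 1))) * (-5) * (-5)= 875 / 12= 72.92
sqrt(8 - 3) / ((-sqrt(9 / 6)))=-1.83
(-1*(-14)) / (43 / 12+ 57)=0.23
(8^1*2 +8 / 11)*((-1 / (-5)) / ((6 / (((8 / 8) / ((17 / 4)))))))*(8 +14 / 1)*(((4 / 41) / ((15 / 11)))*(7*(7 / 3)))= 3.37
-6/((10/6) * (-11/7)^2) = -882/605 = -1.46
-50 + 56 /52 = -636 /13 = -48.92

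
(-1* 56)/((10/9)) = -252/5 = -50.40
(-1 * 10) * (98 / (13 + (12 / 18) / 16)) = -23520 / 313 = -75.14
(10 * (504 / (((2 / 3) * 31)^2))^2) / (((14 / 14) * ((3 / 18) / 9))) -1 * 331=420.92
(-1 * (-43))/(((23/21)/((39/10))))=35217/230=153.12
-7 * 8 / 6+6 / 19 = -514 / 57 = -9.02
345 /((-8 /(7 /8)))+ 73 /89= -210263 /5696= -36.91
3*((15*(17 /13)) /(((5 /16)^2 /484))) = 291650.95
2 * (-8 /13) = -16 /13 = -1.23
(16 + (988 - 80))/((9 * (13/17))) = 5236/39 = 134.26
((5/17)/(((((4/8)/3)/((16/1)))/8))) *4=15360/17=903.53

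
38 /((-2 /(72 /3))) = -456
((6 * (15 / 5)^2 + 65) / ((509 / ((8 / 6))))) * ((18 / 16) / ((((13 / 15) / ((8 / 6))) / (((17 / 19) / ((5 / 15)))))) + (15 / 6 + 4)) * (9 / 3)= 1310428 / 125723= 10.42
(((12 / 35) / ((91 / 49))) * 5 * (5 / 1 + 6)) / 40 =33 / 130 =0.25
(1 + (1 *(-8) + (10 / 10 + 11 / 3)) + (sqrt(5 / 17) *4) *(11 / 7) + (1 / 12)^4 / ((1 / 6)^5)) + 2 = 1 / 24 + 44 *sqrt(85) / 119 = 3.45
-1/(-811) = 1/811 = 0.00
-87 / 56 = -1.55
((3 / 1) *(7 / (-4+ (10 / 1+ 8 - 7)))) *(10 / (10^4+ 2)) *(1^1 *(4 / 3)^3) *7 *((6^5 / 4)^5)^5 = 1368644854298390133281976237669754337659960920702539833486753028043043439983334522880 / 1667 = 821022708037426594650255700000000000000000000000000000000000000000000000000000000.00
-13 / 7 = -1.86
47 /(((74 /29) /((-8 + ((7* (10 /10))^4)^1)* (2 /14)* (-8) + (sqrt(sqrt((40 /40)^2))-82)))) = -26866093 /518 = -51865.04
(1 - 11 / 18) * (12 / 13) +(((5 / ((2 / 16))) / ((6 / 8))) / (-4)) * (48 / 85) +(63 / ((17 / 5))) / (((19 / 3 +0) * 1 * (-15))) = -92783 / 12597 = -7.37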